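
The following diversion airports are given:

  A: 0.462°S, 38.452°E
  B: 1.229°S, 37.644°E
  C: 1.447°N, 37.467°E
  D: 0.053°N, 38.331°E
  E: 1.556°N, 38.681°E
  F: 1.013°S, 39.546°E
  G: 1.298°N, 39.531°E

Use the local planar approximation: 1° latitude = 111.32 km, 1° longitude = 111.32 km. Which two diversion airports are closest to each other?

Pairwise distances:
A–B: 124.018 km
A–C: 239.131 km
A–D: 58.891 km
A–E: 226.086 km
A–F: 136.358 km
A–G: 229.812 km
B–C: 298.543 km
B–D: 161.912 km
B–E: 330.821 km
B–F: 213.092 km
B–G: 351.082 km
C–D: 182.569 km
C–E: 135.686 km
C–F: 358.544 km
C–G: 230.362 km
D–E: 171.791 km
D–F: 179.932 km
D–G: 192.491 km
E–F: 301.757 km
E–G: 98.885 km
F–G: 257.266 km
Closest pair: A–D at 58.891 km.

A and D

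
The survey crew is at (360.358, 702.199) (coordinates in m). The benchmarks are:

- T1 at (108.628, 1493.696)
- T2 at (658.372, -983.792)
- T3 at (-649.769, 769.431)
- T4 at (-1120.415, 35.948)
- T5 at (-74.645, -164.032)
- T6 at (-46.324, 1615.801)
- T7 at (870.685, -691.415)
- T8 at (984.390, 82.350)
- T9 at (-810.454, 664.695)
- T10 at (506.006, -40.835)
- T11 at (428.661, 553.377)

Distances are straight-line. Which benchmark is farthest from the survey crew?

T2

Distances from (360.358, 702.199):
T1: 830.563 m
T2: 1712.127 m
T3: 1012.362 m
T4: 1623.755 m
T5: 969.321 m
T6: 1000.029 m
T7: 1484.114 m
T8: 879.562 m
T9: 1171.413 m
T10: 757.174 m
T11: 163.748 m
Maximum: T2 at 1712.127 m.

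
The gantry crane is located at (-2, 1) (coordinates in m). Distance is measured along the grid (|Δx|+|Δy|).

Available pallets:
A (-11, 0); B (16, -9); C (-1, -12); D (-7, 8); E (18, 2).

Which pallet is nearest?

Distances from (-2, 1):
A: |-9| + |-1| = 9 + 1 = 10 m
B: |18| + |-10| = 18 + 10 = 28 m
C: |1| + |-13| = 1 + 13 = 14 m
D: |-5| + |7| = 5 + 7 = 12 m
E: |20| + |1| = 20 + 1 = 21 m
Minimum: A at 10 m.

A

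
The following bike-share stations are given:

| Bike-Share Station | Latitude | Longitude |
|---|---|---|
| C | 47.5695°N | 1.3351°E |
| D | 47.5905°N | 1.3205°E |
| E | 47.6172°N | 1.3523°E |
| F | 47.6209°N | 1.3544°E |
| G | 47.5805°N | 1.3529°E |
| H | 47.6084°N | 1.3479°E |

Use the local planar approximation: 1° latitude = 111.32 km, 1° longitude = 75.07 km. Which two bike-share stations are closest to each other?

E and F

Pairwise distances:
E–F: 0.4410 km
E–H: 1.0338 km
F–H: 1.4746 km
C–G: 1.8125 km
C–D: 2.5819 km
D–G: 2.6749 km
D–H: 2.8638 km
G–H: 3.1284 km
D–E: 3.8122 km
E–G: 4.0857 km
D–F: 4.2342 km
C–H: 4.4357 km
F–G: 4.4987 km
C–E: 5.4647 km
C–F: 5.9024 km
Closest pair: E–F at 0.4410 km.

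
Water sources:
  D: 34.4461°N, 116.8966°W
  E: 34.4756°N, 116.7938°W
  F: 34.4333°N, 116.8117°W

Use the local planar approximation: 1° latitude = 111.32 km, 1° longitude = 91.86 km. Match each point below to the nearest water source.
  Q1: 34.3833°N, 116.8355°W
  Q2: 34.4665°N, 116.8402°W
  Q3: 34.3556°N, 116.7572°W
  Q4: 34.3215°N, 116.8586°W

Q1→F; Q2→E; Q3→F; Q4→F

Q1 at 34.3833°N, 116.8355°W:
  D: √((0.0628·111.32)² + (-0.0611·91.86)²) = √(48.872627 + 31.501795) = 8.9652 km
  E: √((0.0923·111.32)² + (0.0417·91.86)²) = √(105.572255 + 14.673205) = 10.9656 km
  F: √((0.0500·111.32)² + (0.0238·91.86)²) = √(30.980356 + 4.779768) = 5.9800 km
  → nearest: F (5.9800 km)
Q2 at 34.4665°N, 116.8402°W:
  D: √((-0.0204·111.32)² + (-0.0564·91.86)²) = √(5.157114 + 26.841766) = 5.6568 km
  E: √((0.0091·111.32)² + (0.0464·91.86)²) = √(1.026193 + 18.167235) = 4.3810 km
  F: √((-0.0332·111.32)² + (0.0285·91.86)²) = √(13.659115 + 6.853976) = 4.5291 km
  → nearest: E (4.3810 km)
Q3 at 34.3556°N, 116.7572°W:
  D: √((0.0905·111.32)² + (-0.1394·91.86)²) = √(101.494744 + 163.975298) = 16.2933 km
  E: √((0.1200·111.32)² + (-0.0366·91.86)²) = √(178.446851 + 11.303555) = 13.7750 km
  F: √((0.0777·111.32)² + (-0.0545·91.86)²) = √(74.814957 + 25.063741) = 9.9939 km
  → nearest: F (9.9939 km)
Q4 at 34.3215°N, 116.8586°W:
  D: √((0.1246·111.32)² + (-0.0380·91.86)²) = √(192.389994 + 12.184847) = 14.3030 km
  E: √((0.1541·111.32)² + (0.0648·91.86)²) = √(294.273851 + 35.432590) = 18.1578 km
  F: √((0.1118·111.32)² + (0.0469·91.86)²) = √(154.892362 + 18.560880) = 13.1702 km
  → nearest: F (13.1702 km)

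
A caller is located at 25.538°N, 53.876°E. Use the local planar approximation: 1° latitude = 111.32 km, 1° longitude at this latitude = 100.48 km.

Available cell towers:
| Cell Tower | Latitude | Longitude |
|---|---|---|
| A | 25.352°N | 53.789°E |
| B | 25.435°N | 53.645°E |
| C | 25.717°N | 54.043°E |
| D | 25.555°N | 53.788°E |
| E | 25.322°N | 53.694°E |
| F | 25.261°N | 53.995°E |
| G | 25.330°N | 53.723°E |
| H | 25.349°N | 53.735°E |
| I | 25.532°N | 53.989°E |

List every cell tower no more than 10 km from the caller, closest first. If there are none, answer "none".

Distances from 25.538°N, 53.876°E:
A: 22.475 km
B: 25.888 km
C: 26.051 km
D: 9.042 km
E: 30.209 km
F: 33.073 km
G: 27.793 km
H: 25.365 km
I: 11.374 km
Threshold 10 km: D (9.042 km) is within range.

D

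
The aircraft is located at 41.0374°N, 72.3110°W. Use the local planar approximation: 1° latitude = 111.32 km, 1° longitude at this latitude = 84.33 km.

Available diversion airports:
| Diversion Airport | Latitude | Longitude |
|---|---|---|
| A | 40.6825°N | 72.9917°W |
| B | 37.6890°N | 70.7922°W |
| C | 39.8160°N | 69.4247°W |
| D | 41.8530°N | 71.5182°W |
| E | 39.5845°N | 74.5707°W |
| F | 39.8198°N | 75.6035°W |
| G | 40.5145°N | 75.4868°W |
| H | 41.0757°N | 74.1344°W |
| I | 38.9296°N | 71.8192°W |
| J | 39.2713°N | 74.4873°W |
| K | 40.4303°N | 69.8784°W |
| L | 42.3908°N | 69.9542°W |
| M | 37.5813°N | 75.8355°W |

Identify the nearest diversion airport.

A

Distances from 41.0374°N, 72.3110°W:
A: √((-0.3549·111.32)² + (-0.6807·84.33)²) = √(1560.840028 + 3295.153891) = 69.6850 km
B: √((-3.3484·111.32)² + (1.5188·84.33)²) = √(138938.006041 + 16404.589889) = 394.1353 km
C: √((-1.2214·111.32)² + (2.8863·84.33)²) = √(18486.820595 + 59244.377340) = 278.8032 km
D: √((0.8156·111.32)² + (0.7928·84.33)²) = √(8243.294762 + 4469.834915) = 112.7525 km
E: √((-1.4529·111.32)² + (-2.2597·84.33)²) = √(26158.801532 + 36313.304541) = 249.9442 km
F: √((-1.2176·111.32)² + (-3.2925·84.33)²) = √(18371.967741 + 77093.145875) = 308.9743 km
G: √((-0.5229·111.32)² + (-3.1758·84.33)²) = √(3388.314224 + 71724.988850) = 274.0681 km
H: √((0.0383·111.32)² + (-1.8234·84.33)²) = √(18.177910 + 23644.389315) = 153.8264 km
I: √((-2.1078·111.32)² + (0.4918·84.33)²) = √(55056.068507 + 1720.050705) = 238.2774 km
J: √((-1.7661·111.32)² + (-2.1763·84.33)²) = √(38652.445491 + 33682.298843) = 268.9512 km
K: √((-0.6071·111.32)² + (2.4326·84.33)²) = √(4567.377005 + 42082.894706) = 215.9867 km
L: √((1.3534·111.32)² + (2.3568·84.33)²) = √(22698.582644 + 39501.142741) = 249.3987 km
M: √((-3.4561·111.32)² + (-3.5245·84.33)²) = √(148019.521301 + 88340.373369) = 486.1686 km
Minimum: A at 69.6850 km.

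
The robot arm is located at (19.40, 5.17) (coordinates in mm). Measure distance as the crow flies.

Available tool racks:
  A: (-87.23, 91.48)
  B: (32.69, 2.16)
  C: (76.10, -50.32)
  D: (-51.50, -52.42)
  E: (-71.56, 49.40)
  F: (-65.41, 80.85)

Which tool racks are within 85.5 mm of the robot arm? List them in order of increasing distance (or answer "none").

B, C

Distances from (19.40, 5.17):
A: √((-106.63)² + (86.31)²) = √(11369.9569 + 7449.4161) = 137.18 mm
B: √((13.29)² + (-3.01)²) = √(176.6241 + 9.0601) = 13.63 mm
C: √((56.70)² + (-55.49)²) = √(3214.8900 + 3079.1401) = 79.33 mm
D: √((-70.90)² + (-57.59)²) = √(5026.8100 + 3316.6081) = 91.34 mm
E: √((-90.96)² + (44.23)²) = √(8273.7216 + 1956.2929) = 101.14 mm
F: √((-84.81)² + (75.68)²) = √(7192.7361 + 5727.4624) = 113.67 mm
Threshold 85.5 mm: B (13.63 mm), C (79.33 mm) are within range.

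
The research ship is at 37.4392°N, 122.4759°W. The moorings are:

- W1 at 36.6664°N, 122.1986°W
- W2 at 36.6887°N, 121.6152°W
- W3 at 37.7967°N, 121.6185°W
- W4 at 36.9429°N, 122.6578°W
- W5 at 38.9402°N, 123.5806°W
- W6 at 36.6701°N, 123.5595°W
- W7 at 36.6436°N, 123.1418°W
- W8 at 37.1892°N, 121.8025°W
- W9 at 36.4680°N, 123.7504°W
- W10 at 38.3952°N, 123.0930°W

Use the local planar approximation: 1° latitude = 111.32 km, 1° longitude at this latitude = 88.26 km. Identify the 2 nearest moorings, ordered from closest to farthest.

Distances from 37.4392°N, 122.4759°W:
W1: √((-0.7728·111.32)² + (0.2773·88.26)²) = √(7400.833301 + 599.001052) = 89.4418 km
W2: √((-0.7505·111.32)² + (0.8607·88.26)²) = √(6979.877305 + 5770.739262) = 112.9186 km
W3: √((0.3575·111.32)² + (0.8574·88.26)²) = √(1583.793250 + 5726.573043) = 85.5007 km
W4: √((-0.4963·111.32)² + (-0.1819·88.26)²) = √(3052.354322 + 257.746778) = 57.5335 km
W5: √((1.5010·111.32)² + (-1.1047·88.26)²) = √(27919.509219 + 9506.410291) = 193.4578 km
W6: √((-0.7691·111.32)² + (-1.0836·88.26)²) = √(7330.135757 + 9146.729568) = 128.3622 km
W7: √((-0.7956·111.32)² + (-0.6659·88.26)²) = √(7843.970365 + 3454.187244) = 106.2928 km
W8: √((-0.2500·111.32)² + (0.6734·88.26)²) = √(774.508900 + 3532.434115) = 65.6273 km
W9: √((-0.9712·111.32)² + (-1.2745·88.26)²) = √(11688.633536 + 12653.408410) = 156.0194 km
W10: √((0.9560·111.32)² + (-0.6171·88.26)²) = √(11325.625056 + 2966.463022) = 119.5495 km
Sorted: W4 (57.5335 km) < W8 (65.6273 km) < W3 (85.5007 km) < W1 (89.4418 km) < …

W4, W8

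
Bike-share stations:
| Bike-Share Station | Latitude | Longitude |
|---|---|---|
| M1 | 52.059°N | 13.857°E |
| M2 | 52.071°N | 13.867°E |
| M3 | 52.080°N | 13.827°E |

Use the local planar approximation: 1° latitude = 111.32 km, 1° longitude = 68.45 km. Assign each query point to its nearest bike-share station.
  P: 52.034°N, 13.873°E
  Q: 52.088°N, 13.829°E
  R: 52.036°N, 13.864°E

P at 52.034°N, 13.873°E:
  M1: √((0.025·111.32)² + (-0.016·68.45)²) = √(7.74509 + 1.19946) = 2.991 km
  M2: √((0.037·111.32)² + (-0.006·68.45)²) = √(16.96484 + 0.16867) = 4.139 km
  M3: √((0.046·111.32)² + (-0.046·68.45)²) = √(26.22177 + 9.91431) = 6.011 km
  → nearest: M1 (2.991 km)
Q at 52.088°N, 13.829°E:
  M1: √((-0.029·111.32)² + (0.028·68.45)²) = √(10.42179 + 3.67336) = 3.754 km
  M2: √((-0.017·111.32)² + (0.038·68.45)²) = √(3.58133 + 6.76572) = 3.217 km
  M3: √((-0.008·111.32)² + (-0.002·68.45)²) = √(0.79310 + 0.01874) = 0.901 km
  → nearest: M3 (0.901 km)
R at 52.036°N, 13.864°E:
  M1: √((0.023·111.32)² + (-0.007·68.45)²) = √(6.55544 + 0.22958) = 2.605 km
  M2: √((0.035·111.32)² + (0.003·68.45)²) = √(15.18037 + 0.04217) = 3.902 km
  M3: √((0.044·111.32)² + (-0.037·68.45)²) = √(23.99119 + 6.41432) = 5.514 km
  → nearest: M1 (2.605 km)

P→M1; Q→M3; R→M1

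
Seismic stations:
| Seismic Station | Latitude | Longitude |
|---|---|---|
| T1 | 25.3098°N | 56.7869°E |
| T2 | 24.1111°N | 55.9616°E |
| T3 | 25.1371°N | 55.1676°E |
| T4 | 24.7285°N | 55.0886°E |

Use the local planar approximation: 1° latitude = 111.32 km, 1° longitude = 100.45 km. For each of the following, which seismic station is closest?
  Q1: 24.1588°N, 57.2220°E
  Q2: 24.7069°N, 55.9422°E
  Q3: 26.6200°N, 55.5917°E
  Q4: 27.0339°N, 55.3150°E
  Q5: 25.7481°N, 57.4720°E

Q1 at 24.1588°N, 57.2220°E:
  T1: √((1.1510·111.32)² + (-0.4351·100.45)²) = √(16417.122644 + 1910.196517) = 135.3784 km
  T2: √((-0.0477·111.32)² + (-1.2604·100.45)²) = √(28.195718 + 16029.378028) = 126.7185 km
  T3: √((0.9783·111.32)² + (-2.0544·100.45)²) = √(11860.158756 + 42586.298606) = 233.3376 km
  T4: √((0.5697·111.32)² + (-2.1334·100.45)²) = √(4021.970068 + 45924.502858) = 223.4871 km
  → nearest: T2 (126.7185 km)
Q2 at 24.7069°N, 55.9422°E:
  T1: √((0.6029·111.32)² + (0.8447·100.45)²) = √(4504.400137 + 7199.542016) = 108.1848 km
  T2: √((-0.5958·111.32)² + (0.0194·100.45)²) = √(4398.933464 + 3.797549) = 66.3531 km
  T3: √((0.4302·111.32)² + (-0.7746·100.45)²) = √(2293.439074 + 6054.173565) = 91.3653 km
  T4: √((0.0216·111.32)² + (-0.8536·100.45)²) = √(5.781678 + 7352.054115) = 85.7778 km
  → nearest: T2 (66.3531 km)
Q3 at 26.6200°N, 55.5917°E:
  T1: √((-1.3102·111.32)² + (1.1952·100.45)²) = √(21272.649551 + 14413.884945) = 188.9088 km
  T2: √((-2.5089·111.32)² + (0.3699·100.45)²) = √(78003.321918 + 1380.602148) = 281.7515 km
  T3: √((-1.4829·111.32)² + (-0.4241·100.45)²) = √(27250.227081 + 1814.831995) = 170.4848 km
  T4: √((-1.8915·111.32)² + (-0.5031·100.45)²) = √(44336.263197 + 2553.927220) = 216.5414 km
  → nearest: T3 (170.4848 km)
Q4 at 27.0339°N, 55.3150°E:
  T1: √((-1.7241·111.32)² + (1.4719·100.45)²) = √(36835.901164 + 21860.318879) = 242.2730 km
  T2: √((-2.9228·111.32)² + (0.6466·100.45)²) = √(105863.096426 + 4218.628504) = 331.7857 km
  T3: √((-1.8968·111.32)² + (-0.1474·100.45)²) = √(44585.072508 + 219.227408) = 211.6703 km
  T4: √((-2.3054·111.32)² + (-0.2264·100.45)²) = √(65862.615468 + 517.193106) = 257.6428 km
  → nearest: T3 (211.6703 km)
Q5 at 25.7481°N, 57.4720°E:
  T1: √((-0.4383·111.32)² + (-0.6851·100.45)²) = √(2380.615937 + 4735.957727) = 84.3598 km
  T2: √((-1.6370·111.32)² + (-1.5104·100.45)²) = √(33208.079047 + 23018.861299) = 237.1222 km
  T3: √((-0.6110·111.32)² + (-2.3044·100.45)²) = √(4626.246993 + 53581.592270) = 241.2630 km
  T4: √((-1.0196·111.32)² + (-2.3834·100.45)²) = √(12882.674948 + 57318.359521) = 264.9548 km
  → nearest: T1 (84.3598 km)

Q1→T2; Q2→T2; Q3→T3; Q4→T3; Q5→T1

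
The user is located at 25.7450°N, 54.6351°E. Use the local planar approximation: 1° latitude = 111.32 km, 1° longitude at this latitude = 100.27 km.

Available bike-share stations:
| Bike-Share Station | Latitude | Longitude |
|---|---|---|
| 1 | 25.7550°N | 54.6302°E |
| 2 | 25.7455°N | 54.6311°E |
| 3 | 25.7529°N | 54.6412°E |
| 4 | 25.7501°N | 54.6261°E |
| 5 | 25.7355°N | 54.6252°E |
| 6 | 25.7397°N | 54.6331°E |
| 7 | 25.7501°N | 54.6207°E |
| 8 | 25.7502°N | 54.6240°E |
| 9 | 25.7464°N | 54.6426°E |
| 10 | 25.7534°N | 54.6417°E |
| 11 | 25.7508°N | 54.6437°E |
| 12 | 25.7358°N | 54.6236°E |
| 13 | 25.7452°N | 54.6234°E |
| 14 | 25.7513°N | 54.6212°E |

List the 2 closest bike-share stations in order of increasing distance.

Distances from 25.7450°N, 54.6351°E:
1: √((0.0100·111.32)² + (-0.0049·100.27)²) = √(1.239214 + 0.241398) = 1.2168 km
2: √((0.0005·111.32)² + (-0.0040·100.27)²) = √(0.003098 + 0.160865) = 0.4049 km
3: √((0.0079·111.32)² + (0.0061·100.27)²) = √(0.773394 + 0.374112) = 1.0712 km
4: √((0.0051·111.32)² + (-0.0090·100.27)²) = √(0.322320 + 0.814380) = 1.0662 km
5: √((-0.0095·111.32)² + (-0.0099·100.27)²) = √(1.118391 + 0.985400) = 1.4504 km
6: √((-0.0053·111.32)² + (-0.0020·100.27)²) = √(0.348095 + 0.040216) = 0.6231 km
7: √((0.0051·111.32)² + (-0.0144·100.27)²) = √(0.322320 + 2.084813) = 1.5515 km
8: √((0.0052·111.32)² + (-0.0111·100.27)²) = √(0.335084 + 1.238762) = 1.2545 km
9: √((0.0014·111.32)² + (0.0075·100.27)²) = √(0.024289 + 0.565542) = 0.7680 km
10: √((0.0084·111.32)² + (0.0066·100.27)²) = √(0.874390 + 0.437955) = 1.1456 km
11: √((0.0058·111.32)² + (0.0086·100.27)²) = √(0.416872 + 0.743599) = 1.0773 km
12: √((-0.0092·111.32)² + (-0.0115·100.27)²) = √(1.048871 + 1.329651) = 1.5422 km
13: √((0.0002·111.32)² + (-0.0117·100.27)²) = √(0.000496 + 1.376302) = 1.1734 km
14: √((0.0063·111.32)² + (-0.0139·100.27)²) = √(0.491844 + 1.942547) = 1.5603 km
Sorted: 2 (0.4049 km) < 6 (0.6231 km) < 9 (0.7680 km) < 4 (1.0662 km) < …

2, 6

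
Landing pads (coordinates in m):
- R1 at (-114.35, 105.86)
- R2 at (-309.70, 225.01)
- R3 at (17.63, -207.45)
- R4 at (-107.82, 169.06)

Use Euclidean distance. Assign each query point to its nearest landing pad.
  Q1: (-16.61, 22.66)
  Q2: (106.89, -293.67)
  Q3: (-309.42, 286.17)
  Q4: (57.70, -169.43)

Q1 at (-16.61, 22.66):
  R1: 128.36 m
  R2: 356.16 m
  R3: 232.64 m
  R4: 172.49 m
  → nearest: R1 (128.36 m)
Q2 at (106.89, -293.67):
  R1: 456.70 m
  R2: 665.26 m
  R3: 124.10 m
  R4: 510.12 m
  → nearest: R3 (124.10 m)
Q3 at (-309.42, 286.17):
  R1: 265.64 m
  R2: 61.16 m
  R3: 592.13 m
  R4: 233.15 m
  → nearest: R2 (61.16 m)
Q4 at (57.70, -169.43):
  R1: 324.63 m
  R2: 539.04 m
  R3: 55.24 m
  R4: 376.79 m
  → nearest: R3 (55.24 m)

Q1→R1; Q2→R3; Q3→R2; Q4→R3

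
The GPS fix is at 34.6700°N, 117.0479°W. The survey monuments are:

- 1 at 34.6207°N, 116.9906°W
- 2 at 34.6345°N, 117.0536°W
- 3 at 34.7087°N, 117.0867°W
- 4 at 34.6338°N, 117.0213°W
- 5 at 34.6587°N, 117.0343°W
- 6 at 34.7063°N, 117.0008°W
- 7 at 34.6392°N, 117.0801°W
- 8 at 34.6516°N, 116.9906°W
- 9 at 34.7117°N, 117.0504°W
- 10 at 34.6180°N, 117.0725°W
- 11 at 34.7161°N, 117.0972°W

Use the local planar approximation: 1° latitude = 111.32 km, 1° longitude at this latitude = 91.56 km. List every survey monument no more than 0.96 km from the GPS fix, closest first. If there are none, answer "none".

none

Distances from 34.6700°N, 117.0479°W:
1: √((-0.0493·111.32)² + (0.0573·91.56)²) = √(30.118978 + 27.524587) = 7.5923 km
2: √((-0.0355·111.32)² + (-0.0057·91.56)²) = √(15.617197 + 0.272371) = 3.9862 km
3: √((0.0387·111.32)² + (-0.0388·91.56)²) = √(18.559588 + 12.620455) = 5.5839 km
4: √((-0.0362·111.32)² + (0.0266·91.56)²) = √(16.239159 + 5.931641) = 4.7086 km
5: √((-0.0113·111.32)² + (0.0136·91.56)²) = √(1.582353 + 1.550563) = 1.7700 km
6: √((0.0363·111.32)² + (0.0471·91.56)²) = √(16.329002 + 18.597449) = 5.9099 km
7: √((-0.0308·111.32)² + (-0.0322·91.56)²) = √(11.755682 + 8.692072) = 4.5219 km
8: √((-0.0184·111.32)² + (0.0573·91.56)²) = √(4.195484 + 27.524587) = 5.6321 km
9: √((0.0417·111.32)² + (-0.0025·91.56)²) = √(21.548572 + 0.052395) = 4.6477 km
10: √((-0.0520·111.32)² + (-0.0246·91.56)²) = √(33.508353 + 5.073198) = 6.2114 km
11: √((0.0461·111.32)² + (-0.0493·91.56)²) = √(26.335905 + 20.375365) = 6.8346 km
Threshold 0.96 km: none within range.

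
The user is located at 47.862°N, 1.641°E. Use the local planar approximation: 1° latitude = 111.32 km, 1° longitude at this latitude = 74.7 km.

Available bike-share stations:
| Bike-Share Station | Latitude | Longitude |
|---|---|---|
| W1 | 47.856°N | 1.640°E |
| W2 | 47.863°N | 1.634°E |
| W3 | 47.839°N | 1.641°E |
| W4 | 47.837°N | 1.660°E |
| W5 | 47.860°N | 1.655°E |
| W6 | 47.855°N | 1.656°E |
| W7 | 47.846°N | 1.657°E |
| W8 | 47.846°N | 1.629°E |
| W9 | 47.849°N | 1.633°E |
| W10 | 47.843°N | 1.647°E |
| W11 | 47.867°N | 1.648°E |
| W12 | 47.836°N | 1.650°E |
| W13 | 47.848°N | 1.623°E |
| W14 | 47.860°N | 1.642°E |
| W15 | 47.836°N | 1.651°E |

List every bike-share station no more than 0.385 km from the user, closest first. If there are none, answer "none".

W14

Distances from 47.862°N, 1.641°E:
W1: √((-0.006·111.32)² + (-0.001·74.7)²) = √(0.44612 + 0.00558) = 0.672 km
W2: √((0.001·111.32)² + (-0.007·74.7)²) = √(0.01239 + 0.27342) = 0.535 km
W3: √((-0.023·111.32)² + (0.000·74.7)²) = √(6.55544 + 0.00000) = 2.560 km
W4: √((-0.025·111.32)² + (0.019·74.7)²) = √(7.74509 + 2.01441) = 3.124 km
W5: √((-0.002·111.32)² + (0.014·74.7)²) = √(0.04957 + 1.09370) = 1.069 km
W6: √((-0.007·111.32)² + (0.015·74.7)²) = √(0.60721 + 1.25552) = 1.365 km
W7: √((-0.016·111.32)² + (0.016·74.7)²) = √(3.17239 + 1.42850) = 2.145 km
W8: √((-0.016·111.32)² + (-0.012·74.7)²) = √(3.17239 + 0.80353) = 1.994 km
W9: √((-0.013·111.32)² + (-0.008·74.7)²) = √(2.09427 + 0.35713) = 1.566 km
W10: √((-0.019·111.32)² + (0.006·74.7)²) = √(4.47356 + 0.20088) = 2.162 km
W11: √((0.005·111.32)² + (0.007·74.7)²) = √(0.30980 + 0.27342) = 0.764 km
W12: √((-0.026·111.32)² + (0.009·74.7)²) = √(8.37709 + 0.45199) = 2.971 km
W13: √((-0.014·111.32)² + (-0.018·74.7)²) = √(2.42886 + 1.80795) = 2.058 km
W14: √((-0.002·111.32)² + (0.001·74.7)²) = √(0.04957 + 0.00558) = 0.235 km
W15: √((-0.026·111.32)² + (0.010·74.7)²) = √(8.37709 + 0.55801) = 2.989 km
Threshold 0.385 km: W14 (0.235 km) is within range.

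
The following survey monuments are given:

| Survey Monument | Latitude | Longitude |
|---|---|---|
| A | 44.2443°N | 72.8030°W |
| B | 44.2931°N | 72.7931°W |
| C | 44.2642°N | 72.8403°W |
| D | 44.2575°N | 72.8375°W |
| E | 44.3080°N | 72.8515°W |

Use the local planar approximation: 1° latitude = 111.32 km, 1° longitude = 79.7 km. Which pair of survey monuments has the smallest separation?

Pairwise distances:
A–B: 5.4894 km
A–C: 3.7074 km
A–D: 3.1177 km
A–E: 8.0762 km
B–C: 4.9499 km
B–D: 5.3130 km
B–E: 4.9412 km
C–D: 0.7785 km
C–E: 4.9569 km
D–E: 5.7313 km
Closest pair: C–D at 0.7785 km.

C and D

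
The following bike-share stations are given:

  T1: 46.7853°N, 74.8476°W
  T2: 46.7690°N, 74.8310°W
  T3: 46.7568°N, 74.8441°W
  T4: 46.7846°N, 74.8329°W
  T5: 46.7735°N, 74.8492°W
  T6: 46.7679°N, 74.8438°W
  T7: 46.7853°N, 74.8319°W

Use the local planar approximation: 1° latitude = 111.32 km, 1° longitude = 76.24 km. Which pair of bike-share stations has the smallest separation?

Pairwise distances:
T4–T7: √((0.0007·111.32)² + (0.0010·76.24)²) = √(0.006072 + 0.005813) = 0.1090 km
T5–T6: √((-0.0056·111.32)² + (0.0054·76.24)²) = √(0.388618 + 0.169494) = 0.7471 km
T2–T6: √((-0.0011·111.32)² + (-0.0128·76.24)²) = √(0.014994 + 0.952326) = 0.9835 km
T1–T4: √((-0.0007·111.32)² + (0.0147·76.24)²) = √(0.006072 + 1.256031) = 1.1234 km
T1–T7: √((0.0000·111.32)² + (0.0157·76.24)²) = √(0.000000 + 1.432732) = 1.1970 km
T3–T6: √((0.0111·111.32)² + (0.0003·76.24)²) = √(1.526836 + 0.000523) = 1.2359 km
T1–T5: √((-0.0118·111.32)² + (-0.0016·76.24)²) = √(1.725482 + 0.014880) = 1.3192 km
T2–T5: √((0.0045·111.32)² + (-0.0182·76.24)²) = √(0.250941 + 1.925345) = 1.4752 km
T2–T3: √((-0.0122·111.32)² + (-0.0131·76.24)²) = √(1.844446 + 0.997490) = 1.6858 km
T2–T4: √((0.0156·111.32)² + (-0.0019·76.24)²) = √(3.015752 + 0.020983) = 1.7426 km
T4–T5: √((-0.0111·111.32)² + (-0.0163·76.24)²) = √(1.526836 + 1.544333) = 1.7525 km
T2–T7: √((0.0163·111.32)² + (-0.0009·76.24)²) = √(3.292468 + 0.004708) = 1.8158 km
T5–T7: √((0.0118·111.32)² + (0.0173·76.24)²) = √(1.725482 + 1.739634) = 1.8615 km
T3–T5: √((0.0167·111.32)² + (-0.0051·76.24)²) = √(3.456045 + 0.151184) = 1.8993 km
T1–T6: √((-0.0174·111.32)² + (0.0038·76.24)²) = √(3.751845 + 0.083933) = 1.9585 km
T4–T6: √((-0.0167·111.32)² + (-0.0109·76.24)²) = √(3.456045 + 0.690588) = 2.0363 km
T6–T7: √((0.0174·111.32)² + (0.0119·76.24)²) = √(3.751845 + 0.823113) = 2.1389 km
T1–T2: √((-0.0163·111.32)² + (0.0166·76.24)²) = √(3.292468 + 1.601703) = 2.2123 km
T1–T3: √((-0.0285·111.32)² + (0.0035·76.24)²) = √(10.065518 + 0.071204) = 3.1838 km
T3–T4: √((0.0278·111.32)² + (0.0112·76.24)²) = √(9.577143 + 0.729125) = 3.2103 km
T3–T7: √((0.0285·111.32)² + (0.0122·76.24)²) = √(10.065518 + 0.865138) = 3.3062 km
Closest pair: T4–T7 at 0.1090 km.

T4 and T7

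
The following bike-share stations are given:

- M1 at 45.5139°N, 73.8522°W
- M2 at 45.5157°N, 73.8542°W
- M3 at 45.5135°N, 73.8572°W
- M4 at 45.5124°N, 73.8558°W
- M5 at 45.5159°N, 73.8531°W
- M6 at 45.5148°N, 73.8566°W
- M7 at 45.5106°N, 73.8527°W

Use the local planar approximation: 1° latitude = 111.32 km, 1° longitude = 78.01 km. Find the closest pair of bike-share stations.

Pairwise distances:
M2–M5: √((0.0002·111.32)² + (0.0011·78.01)²) = √(0.000496 + 0.007364) = 0.0887 km
M3–M6: √((0.0013·111.32)² + (0.0006·78.01)²) = √(0.020943 + 0.002191) = 0.1521 km
M3–M4: √((-0.0011·111.32)² + (0.0014·78.01)²) = √(0.014994 + 0.011928) = 0.1641 km
M2–M6: √((-0.0009·111.32)² + (-0.0024·78.01)²) = √(0.010038 + 0.035053) = 0.2123 km
M1–M5: √((0.0020·111.32)² + (-0.0009·78.01)²) = √(0.049569 + 0.004929) = 0.2334 km
M1–M2: √((0.0018·111.32)² + (-0.0020·78.01)²) = √(0.040151 + 0.024342) = 0.2540 km
M4–M6: √((0.0024·111.32)² + (-0.0008·78.01)²) = √(0.071379 + 0.003895) = 0.2744 km
M5–M6: √((-0.0011·111.32)² + (-0.0035·78.01)²) = √(0.014994 + 0.074548) = 0.2992 km
M4–M7: √((-0.0018·111.32)² + (0.0031·78.01)²) = √(0.040151 + 0.058482) = 0.3141 km
M1–M4: √((-0.0015·111.32)² + (-0.0036·78.01)²) = √(0.027882 + 0.078869) = 0.3267 km
M2–M3: √((-0.0022·111.32)² + (-0.0030·78.01)²) = √(0.059978 + 0.054770) = 0.3387 km
M1–M6: √((0.0009·111.32)² + (-0.0044·78.01)²) = √(0.010038 + 0.117816) = 0.3576 km
M1–M7: √((-0.0033·111.32)² + (-0.0005·78.01)²) = √(0.134950 + 0.001521) = 0.3694 km
M2–M4: √((-0.0033·111.32)² + (-0.0016·78.01)²) = √(0.134950 + 0.015579) = 0.3880 km
M1–M3: √((-0.0004·111.32)² + (-0.0050·78.01)²) = √(0.001983 + 0.152139) = 0.3926 km
M3–M5: √((0.0024·111.32)² + (0.0041·78.01)²) = √(0.071379 + 0.102298) = 0.4167 km
M4–M5: √((0.0035·111.32)² + (0.0027·78.01)²) = √(0.151804 + 0.044364) = 0.4429 km
M3–M7: √((-0.0029·111.32)² + (0.0045·78.01)²) = √(0.104218 + 0.123233) = 0.4769 km
M6–M7: √((-0.0042·111.32)² + (0.0039·78.01)²) = √(0.218597 + 0.092561) = 0.5578 km
M2–M7: √((-0.0051·111.32)² + (0.0015·78.01)²) = √(0.322320 + 0.013693) = 0.5797 km
M5–M7: √((-0.0053·111.32)² + (0.0004·78.01)²) = √(0.348095 + 0.000974) = 0.5908 km
Closest pair: M2–M5 at 0.0887 km.

M2 and M5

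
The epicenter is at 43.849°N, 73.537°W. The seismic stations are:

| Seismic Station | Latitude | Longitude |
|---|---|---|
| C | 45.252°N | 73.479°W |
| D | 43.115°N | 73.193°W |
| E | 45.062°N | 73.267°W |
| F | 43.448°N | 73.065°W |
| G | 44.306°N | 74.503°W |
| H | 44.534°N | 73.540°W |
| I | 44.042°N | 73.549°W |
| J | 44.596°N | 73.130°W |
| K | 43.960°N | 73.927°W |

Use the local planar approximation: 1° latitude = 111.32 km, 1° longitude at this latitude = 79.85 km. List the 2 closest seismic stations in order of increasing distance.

Distances from 43.849°N, 73.537°W:
C: √((1.403·111.32)² + (0.058·79.85)²) = √(24392.80463 + 21.44894) = 156.251 km
D: √((-0.734·111.32)² + (0.344·79.85)²) = √(6676.34107 + 754.51300) = 86.202 km
E: √((1.213·111.32)² + (0.270·79.85)²) = √(18233.41417 + 464.81204) = 136.741 km
F: √((-0.401·111.32)² + (0.472·79.85)²) = √(1992.66889 + 1420.47580) = 58.422 km
G: √((0.457·111.32)² + (-0.966·79.85)²) = √(2588.08655 + 5949.82365) = 92.401 km
H: √((0.685·111.32)² + (-0.003·79.85)²) = √(5814.70302 + 0.05738) = 76.255 km
I: √((0.193·111.32)² + (-0.012·79.85)²) = √(461.59491 + 0.91815) = 21.506 km
J: √((0.747·111.32)² + (0.407·79.85)²) = √(6914.92699 + 1056.18175) = 89.281 km
K: √((0.111·111.32)² + (-0.390·79.85)²) = √(152.68359 + 969.79302) = 33.503 km
Sorted: I (21.506 km) < K (33.503 km) < F (58.422 km) < H (76.255 km) < …

I, K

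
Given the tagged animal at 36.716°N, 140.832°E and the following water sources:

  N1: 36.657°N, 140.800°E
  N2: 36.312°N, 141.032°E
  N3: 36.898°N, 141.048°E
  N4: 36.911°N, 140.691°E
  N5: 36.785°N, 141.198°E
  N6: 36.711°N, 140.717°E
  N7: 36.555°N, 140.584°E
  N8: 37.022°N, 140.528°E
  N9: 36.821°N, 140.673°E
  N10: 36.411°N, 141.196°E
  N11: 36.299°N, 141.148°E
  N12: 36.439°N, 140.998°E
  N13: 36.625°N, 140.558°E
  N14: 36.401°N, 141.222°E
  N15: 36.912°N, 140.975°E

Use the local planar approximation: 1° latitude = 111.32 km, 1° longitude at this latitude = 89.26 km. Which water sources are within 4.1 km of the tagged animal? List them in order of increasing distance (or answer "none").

Distances from 36.716°N, 140.832°E:
N1: √((-0.059·111.32)² + (-0.032·89.26)²) = √(43.13705 + 8.15856) = 7.162 km
N2: √((-0.404·111.32)² + (0.200·89.26)²) = √(2022.59591 + 318.69390) = 48.387 km
N3: √((0.182·111.32)² + (0.216·89.26)²) = √(410.47732 + 371.72457) = 27.968 km
N4: √((0.195·111.32)² + (-0.141·89.26)²) = √(471.21121 + 158.39884) = 25.092 km
N5: √((0.069·111.32)² + (0.366·89.26)²) = √(58.99899 + 1067.27402) = 33.560 km
N6: √((-0.005·111.32)² + (-0.115·89.26)²) = √(0.30980 + 105.36817) = 10.280 km
N7: √((-0.161·111.32)² + (-0.248·89.26)²) = √(321.21672 + 490.02375) = 28.482 km
N8: √((0.306·111.32)² + (-0.304·89.26)²) = √(1160.35065 + 736.31040) = 43.551 km
N9: √((0.105·111.32)² + (-0.159·89.26)²) = √(136.62337 + 201.42251) = 18.386 km
N10: √((-0.305·111.32)² + (0.364·89.26)²) = √(1152.77905 + 1055.64169) = 46.994 km
N11: √((-0.417·111.32)² + (0.316·89.26)²) = √(2154.85725 + 795.58746) = 54.318 km
N12: √((-0.277·111.32)² + (0.166·89.26)²) = √(950.83669 + 219.54823) = 34.211 km
N13: √((-0.091·111.32)² + (-0.274·89.26)²) = √(102.61933 + 598.15659) = 26.472 km
N14: √((-0.315·111.32)² + (0.390·89.26)²) = √(1229.61033 + 1211.83357) = 49.411 km
N15: √((0.196·111.32)² + (0.143·89.26)²) = √(476.05654 + 162.92429) = 25.278 km
Threshold 4.1 km: none within range.

none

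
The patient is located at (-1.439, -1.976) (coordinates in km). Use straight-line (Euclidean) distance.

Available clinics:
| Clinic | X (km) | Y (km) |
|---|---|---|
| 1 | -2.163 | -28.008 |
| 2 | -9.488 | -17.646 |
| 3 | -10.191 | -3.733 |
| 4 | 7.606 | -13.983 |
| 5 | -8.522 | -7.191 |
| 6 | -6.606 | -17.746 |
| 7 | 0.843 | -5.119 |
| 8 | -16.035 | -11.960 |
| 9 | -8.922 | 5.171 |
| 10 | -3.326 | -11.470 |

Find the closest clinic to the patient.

Distances from (-1.439, -1.976):
1: 26.042 km
2: 17.616 km
3: 8.927 km
4: 15.033 km
5: 8.796 km
6: 16.595 km
7: 3.884 km
8: 17.684 km
9: 10.348 km
10: 9.680 km
Minimum: 7 at 3.884 km.

7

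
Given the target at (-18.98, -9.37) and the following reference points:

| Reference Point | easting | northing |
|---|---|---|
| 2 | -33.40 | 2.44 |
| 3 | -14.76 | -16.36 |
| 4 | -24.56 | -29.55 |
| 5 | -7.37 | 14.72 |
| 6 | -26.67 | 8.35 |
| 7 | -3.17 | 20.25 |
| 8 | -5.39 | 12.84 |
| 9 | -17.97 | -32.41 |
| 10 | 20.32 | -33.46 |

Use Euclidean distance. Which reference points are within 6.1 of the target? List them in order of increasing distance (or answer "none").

none

Distances from (-18.98, -9.37):
2: √((-14.42)² + (11.81)²) = √(207.9364 + 139.4761) = 18.64
3: √((4.22)² + (-6.99)²) = √(17.8084 + 48.8601) = 8.17
4: √((-5.58)² + (-20.18)²) = √(31.1364 + 407.2324) = 20.94
5: √((11.61)² + (24.09)²) = √(134.7921 + 580.3281) = 26.74
6: √((-7.69)² + (17.72)²) = √(59.1361 + 313.9984) = 19.32
7: √((15.81)² + (29.62)²) = √(249.9561 + 877.3444) = 33.58
8: √((13.59)² + (22.21)²) = √(184.6881 + 493.2841) = 26.04
9: √((1.01)² + (-23.04)²) = √(1.0201 + 530.8416) = 23.06
10: √((39.30)² + (-24.09)²) = √(1544.4900 + 580.3281) = 46.10
Threshold 6.1: none within range.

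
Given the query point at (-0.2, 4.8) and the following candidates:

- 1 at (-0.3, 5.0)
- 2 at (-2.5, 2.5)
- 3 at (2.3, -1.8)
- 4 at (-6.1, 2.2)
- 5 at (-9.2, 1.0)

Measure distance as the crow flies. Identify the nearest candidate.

1

Distances from (-0.2, 4.8):
1: 0.2
2: 3.3
3: 7.1
4: 6.4
5: 9.8
Minimum: 1 at 0.2.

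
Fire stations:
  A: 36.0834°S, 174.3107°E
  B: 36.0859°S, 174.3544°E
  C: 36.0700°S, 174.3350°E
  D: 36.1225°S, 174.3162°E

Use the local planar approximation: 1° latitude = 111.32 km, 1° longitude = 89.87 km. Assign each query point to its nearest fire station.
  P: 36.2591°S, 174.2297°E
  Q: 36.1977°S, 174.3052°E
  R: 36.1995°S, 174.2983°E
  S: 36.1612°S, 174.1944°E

P at 36.2591°S, 174.2297°E:
  A: √((0.1757·111.32)² + (0.0810·89.87)²) = √(382.551508 + 52.990683) = 20.8696 km
  B: √((0.1732·111.32)² + (0.1247·89.87)²) = √(371.742462 + 125.592120) = 22.3010 km
  C: √((0.1891·111.32)² + (0.1053·89.87)²) = √(443.128266 + 89.554255) = 23.0799 km
  D: √((0.1366·111.32)² + (0.0865·89.87)²) = √(231.231925 + 60.431267) = 17.0781 km
  → nearest: D (17.0781 km)
Q at 36.1977°S, 174.3052°E:
  A: √((0.1143·111.32)² + (0.0055·89.87)²) = √(161.897020 + 0.244318) = 12.7335 km
  B: √((0.1118·111.32)² + (0.0492·89.87)²) = √(154.892362 + 19.550582) = 13.2077 km
  C: √((0.1277·111.32)² + (0.0298·89.87)²) = √(202.082260 + 7.172359) = 14.4656 km
  D: √((0.0752·111.32)² + (0.0110·89.87)²) = √(70.078061 + 0.977271) = 8.4294 km
  → nearest: D (8.4294 km)
R at 36.1995°S, 174.2983°E:
  A: √((0.1161·111.32)² + (0.0124·89.87)²) = √(167.036290 + 1.241861) = 12.9722 km
  B: √((0.1136·111.32)² + (0.0561·89.87)²) = √(159.920102 + 25.418809) = 13.6139 km
  C: √((0.1295·111.32)² + (0.0367·89.87)²) = √(207.819326 + 10.878315) = 14.7884 km
  D: √((0.0770·111.32)² + (0.0179·89.87)²) = √(73.473012 + 2.587829) = 8.7213 km
  → nearest: D (8.7213 km)
S at 36.1612°S, 174.1944°E:
  A: √((0.0778·111.32)² + (0.1163·89.87)²) = √(75.007655 + 109.241816) = 13.5739 km
  B: √((0.0753·111.32)² + (0.1600·89.87)²) = √(70.264563 + 206.761393) = 16.6441 km
  C: √((0.0912·111.32)² + (0.1406·89.87)²) = √(103.070901 + 159.661470) = 16.2090 km
  D: √((0.0387·111.32)² + (0.1218·89.87)²) = √(18.559588 + 119.818550) = 11.7634 km
  → nearest: D (11.7634 km)

P→D; Q→D; R→D; S→D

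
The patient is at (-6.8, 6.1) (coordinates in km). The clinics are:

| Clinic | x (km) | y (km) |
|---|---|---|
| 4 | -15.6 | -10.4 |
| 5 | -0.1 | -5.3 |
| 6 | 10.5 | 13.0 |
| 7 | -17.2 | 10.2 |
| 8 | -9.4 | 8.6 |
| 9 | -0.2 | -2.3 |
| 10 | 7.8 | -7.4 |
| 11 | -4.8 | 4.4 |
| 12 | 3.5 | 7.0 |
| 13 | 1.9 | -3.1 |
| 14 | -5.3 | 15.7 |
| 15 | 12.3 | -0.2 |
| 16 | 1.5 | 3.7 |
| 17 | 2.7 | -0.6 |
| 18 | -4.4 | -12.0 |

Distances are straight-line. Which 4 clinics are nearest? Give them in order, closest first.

Distances from (-6.8, 6.1):
4: √((-8.8)² + (-16.5)²) = √(77.440 + 272.250) = 18.7 km
5: √((6.7)² + (-11.4)²) = √(44.890 + 129.960) = 13.2 km
6: √((17.3)² + (6.9)²) = √(299.290 + 47.610) = 18.6 km
7: √((-10.4)² + (4.1)²) = √(108.160 + 16.810) = 11.2 km
8: √((-2.6)² + (2.5)²) = √(6.760 + 6.250) = 3.6 km
9: √((6.6)² + (-8.4)²) = √(43.560 + 70.560) = 10.7 km
10: √((14.6)² + (-13.5)²) = √(213.160 + 182.250) = 19.9 km
11: √((2.0)² + (-1.7)²) = √(4.000 + 2.890) = 2.6 km
12: √((10.3)² + (0.9)²) = √(106.090 + 0.810) = 10.3 km
13: √((8.7)² + (-9.2)²) = √(75.690 + 84.640) = 12.7 km
14: √((1.5)² + (9.6)²) = √(2.250 + 92.160) = 9.7 km
15: √((19.1)² + (-6.3)²) = √(364.810 + 39.690) = 20.1 km
16: √((8.3)² + (-2.4)²) = √(68.890 + 5.760) = 8.6 km
17: √((9.5)² + (-6.7)²) = √(90.250 + 44.890) = 11.6 km
18: √((2.4)² + (-18.1)²) = √(5.760 + 327.610) = 18.3 km
Sorted: 11 (2.6 km) < 8 (3.6 km) < 16 (8.6 km) < 14 (9.7 km) < 12 (10.3 km) < 9 (10.7 km) < …

11, 8, 16, 14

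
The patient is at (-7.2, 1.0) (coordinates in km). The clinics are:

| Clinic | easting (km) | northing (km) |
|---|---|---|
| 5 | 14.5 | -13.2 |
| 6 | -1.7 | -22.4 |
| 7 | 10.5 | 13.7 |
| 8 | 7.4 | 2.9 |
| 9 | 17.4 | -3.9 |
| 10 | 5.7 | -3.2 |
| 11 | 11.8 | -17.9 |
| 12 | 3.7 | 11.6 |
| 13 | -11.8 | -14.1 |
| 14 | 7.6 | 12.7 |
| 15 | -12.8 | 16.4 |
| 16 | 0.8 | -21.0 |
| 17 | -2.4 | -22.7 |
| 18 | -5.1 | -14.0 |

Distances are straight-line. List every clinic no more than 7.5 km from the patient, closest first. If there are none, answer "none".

none

Distances from (-7.2, 1.0):
5: √((21.7)² + (-14.2)²) = √(470.890 + 201.640) = 25.9 km
6: √((5.5)² + (-23.4)²) = √(30.250 + 547.560) = 24.0 km
7: √((17.7)² + (12.7)²) = √(313.290 + 161.290) = 21.8 km
8: √((14.6)² + (1.9)²) = √(213.160 + 3.610) = 14.7 km
9: √((24.6)² + (-4.9)²) = √(605.160 + 24.010) = 25.1 km
10: √((12.9)² + (-4.2)²) = √(166.410 + 17.640) = 13.6 km
11: √((19.0)² + (-18.9)²) = √(361.000 + 357.210) = 26.8 km
12: √((10.9)² + (10.6)²) = √(118.810 + 112.360) = 15.2 km
13: √((-4.6)² + (-15.1)²) = √(21.160 + 228.010) = 15.8 km
14: √((14.8)² + (11.7)²) = √(219.040 + 136.890) = 18.9 km
15: √((-5.6)² + (15.4)²) = √(31.360 + 237.160) = 16.4 km
16: √((8.0)² + (-22.0)²) = √(64.000 + 484.000) = 23.4 km
17: √((4.8)² + (-23.7)²) = √(23.040 + 561.690) = 24.2 km
18: √((2.1)² + (-15.0)²) = √(4.410 + 225.000) = 15.1 km
Threshold 7.5 km: none within range.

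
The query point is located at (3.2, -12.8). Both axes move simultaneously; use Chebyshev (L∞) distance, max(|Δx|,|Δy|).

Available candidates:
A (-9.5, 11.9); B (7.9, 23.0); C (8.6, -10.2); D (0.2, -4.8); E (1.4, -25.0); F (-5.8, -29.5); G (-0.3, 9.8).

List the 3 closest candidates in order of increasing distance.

Distances from (3.2, -12.8):
A: max(|-12.7|, |24.7|) = 24.7
B: max(|4.7|, |35.8|) = 35.8
C: max(|5.4|, |2.6|) = 5.4
D: max(|-3.0|, |8.0|) = 8.0
E: max(|-1.8|, |-12.2|) = 12.2
F: max(|-9.0|, |-16.7|) = 16.7
G: max(|-3.5|, |22.6|) = 22.6
Sorted: C (5.4) < D (8.0) < E (12.2) < F (16.7) < G (22.6) < …

C, D, E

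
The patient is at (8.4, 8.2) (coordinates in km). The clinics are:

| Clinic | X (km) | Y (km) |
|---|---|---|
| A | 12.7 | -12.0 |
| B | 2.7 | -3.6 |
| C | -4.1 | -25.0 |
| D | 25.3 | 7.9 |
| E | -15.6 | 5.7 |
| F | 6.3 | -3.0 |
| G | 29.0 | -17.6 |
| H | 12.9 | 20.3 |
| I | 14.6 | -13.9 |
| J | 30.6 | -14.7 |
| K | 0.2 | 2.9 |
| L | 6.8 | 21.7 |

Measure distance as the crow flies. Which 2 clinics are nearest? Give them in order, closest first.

K, F

Distances from (8.4, 8.2):
A: 20.7 km
B: 13.1 km
C: 35.5 km
D: 16.9 km
E: 24.1 km
F: 11.4 km
G: 33.0 km
H: 12.9 km
I: 23.0 km
J: 31.9 km
K: 9.8 km
L: 13.6 km
Sorted: K (9.8 km) < F (11.4 km) < H (12.9 km) < B (13.1 km) < …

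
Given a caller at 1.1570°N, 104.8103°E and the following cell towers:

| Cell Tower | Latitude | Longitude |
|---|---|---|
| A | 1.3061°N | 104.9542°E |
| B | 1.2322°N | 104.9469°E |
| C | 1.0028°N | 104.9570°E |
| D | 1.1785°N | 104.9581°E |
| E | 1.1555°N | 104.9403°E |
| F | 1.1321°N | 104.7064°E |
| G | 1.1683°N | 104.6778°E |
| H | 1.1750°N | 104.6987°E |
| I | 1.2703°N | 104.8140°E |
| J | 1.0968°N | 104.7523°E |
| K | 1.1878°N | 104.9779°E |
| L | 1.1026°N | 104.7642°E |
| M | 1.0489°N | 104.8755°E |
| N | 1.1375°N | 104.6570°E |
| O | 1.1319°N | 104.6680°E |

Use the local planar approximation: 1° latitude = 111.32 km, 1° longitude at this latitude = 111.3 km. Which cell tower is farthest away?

Distances from 1.1570°N, 104.8103°E:
A: 23.0652 km
B: 17.3559 km
C: 23.6907 km
D: 16.6233 km
E: 14.4700 km
F: 11.8916 km
G: 14.8008 km
H: 12.5817 km
I: 12.6193 km
J: 9.3049 km
K: 18.9664 km
L: 7.9372 km
M: 14.0524 km
N: 17.1998 km
O: 16.0826 km
Maximum: C at 23.6907 km.

C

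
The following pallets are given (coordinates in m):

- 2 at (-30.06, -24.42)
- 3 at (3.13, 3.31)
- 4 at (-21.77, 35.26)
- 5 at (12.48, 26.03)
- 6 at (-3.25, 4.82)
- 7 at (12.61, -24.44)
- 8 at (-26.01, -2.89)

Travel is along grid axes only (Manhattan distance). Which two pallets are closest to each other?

Pairwise distances:
3–6: |-6.38| + |1.51| = 6.38 + 1.51 = 7.89 m
2–8: |4.05| + |21.53| = 4.05 + 21.53 = 25.58 m
6–8: |-22.76| + |-7.71| = 22.76 + 7.71 = 30.47 m
3–5: |9.35| + |22.72| = 9.35 + 22.72 = 32.07 m
3–8: |-29.14| + |-6.20| = 29.14 + 6.20 = 35.34 m
5–6: |-15.73| + |-21.21| = 15.73 + 21.21 = 36.94 m
3–7: |9.48| + |-27.75| = 9.48 + 27.75 = 37.23 m
4–8: |-4.24| + |-38.15| = 4.24 + 38.15 = 42.39 m
2–7: |42.67| + |-0.02| = 42.67 + 0.02 = 42.69 m
4–5: |34.25| + |-9.23| = 34.25 + 9.23 = 43.48 m
6–7: |15.86| + |-29.26| = 15.86 + 29.26 = 45.12 m
4–6: |18.52| + |-30.44| = 18.52 + 30.44 = 48.96 m
5–7: |0.13| + |-50.47| = 0.13 + 50.47 = 50.60 m
2–6: |26.81| + |29.24| = 26.81 + 29.24 = 56.05 m
3–4: |-24.90| + |31.95| = 24.90 + 31.95 = 56.85 m
7–8: |-38.62| + |21.55| = 38.62 + 21.55 = 60.17 m
2–3: |33.19| + |27.73| = 33.19 + 27.73 = 60.92 m
5–8: |-38.49| + |-28.92| = 38.49 + 28.92 = 67.41 m
2–4: |8.29| + |59.68| = 8.29 + 59.68 = 67.97 m
2–5: |42.54| + |50.45| = 42.54 + 50.45 = 92.99 m
4–7: |34.38| + |-59.70| = 34.38 + 59.70 = 94.08 m
Closest pair: 3–6 at 7.89 m.

3 and 6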